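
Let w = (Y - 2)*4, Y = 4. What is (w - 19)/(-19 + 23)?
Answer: -11/4 ≈ -2.7500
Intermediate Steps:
w = 8 (w = (4 - 2)*4 = 2*4 = 8)
(w - 19)/(-19 + 23) = (8 - 19)/(-19 + 23) = -11/4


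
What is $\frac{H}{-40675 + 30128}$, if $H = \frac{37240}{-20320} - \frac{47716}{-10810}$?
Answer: $- \frac{7087809}{28959319780} \approx -0.00024475$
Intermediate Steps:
$H = \frac{7087809}{2745740}$ ($H = 37240 \left(- \frac{1}{20320}\right) - - \frac{23858}{5405} = - \frac{931}{508} + \frac{23858}{5405} = \frac{7087809}{2745740} \approx 2.5814$)
$\frac{H}{-40675 + 30128} = \frac{7087809}{2745740 \left(-40675 + 30128\right)} = \frac{7087809}{2745740 \left(-10547\right)} = \frac{7087809}{2745740} \left(- \frac{1}{10547}\right) = - \frac{7087809}{28959319780}$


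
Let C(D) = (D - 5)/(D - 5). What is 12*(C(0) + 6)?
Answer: 84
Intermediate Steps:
C(D) = 1 (C(D) = (-5 + D)/(-5 + D) = 1)
12*(C(0) + 6) = 12*(1 + 6) = 12*7 = 84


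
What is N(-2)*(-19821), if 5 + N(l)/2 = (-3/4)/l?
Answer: 733377/4 ≈ 1.8334e+5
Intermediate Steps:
N(l) = -10 - 3/(2*l) (N(l) = -10 + 2*((-3/4)/l) = -10 + 2*((-3*¼)/l) = -10 + 2*(-3/(4*l)) = -10 - 3/(2*l))
N(-2)*(-19821) = (-10 - 3/2/(-2))*(-19821) = (-10 - 3/2*(-½))*(-19821) = (-10 + ¾)*(-19821) = -37/4*(-19821) = 733377/4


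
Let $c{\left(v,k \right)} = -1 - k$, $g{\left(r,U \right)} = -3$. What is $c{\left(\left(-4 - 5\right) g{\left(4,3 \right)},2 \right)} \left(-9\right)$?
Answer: $27$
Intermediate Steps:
$c{\left(\left(-4 - 5\right) g{\left(4,3 \right)},2 \right)} \left(-9\right) = \left(-1 - 2\right) \left(-9\right) = \left(-3\right) \left(-9\right) = 27$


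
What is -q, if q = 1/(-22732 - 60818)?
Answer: 1/83550 ≈ 1.1969e-5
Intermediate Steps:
q = -1/83550 (q = 1/(-83550) = -1/83550 ≈ -1.1969e-5)
-q = -1*(-1/83550) = 1/83550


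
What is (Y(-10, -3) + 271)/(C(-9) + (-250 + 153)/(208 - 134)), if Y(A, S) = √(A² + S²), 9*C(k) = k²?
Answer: 20054/569 + 74*√109/569 ≈ 36.602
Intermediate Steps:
C(k) = k²/9
(Y(-10, -3) + 271)/(C(-9) + (-250 + 153)/(208 - 134)) = (√((-10)² + (-3)²) + 271)/((⅑)*(-9)² + (-250 + 153)/(208 - 134)) = (√(100 + 9) + 271)/((⅑)*81 - 97/74) = (√109 + 271)/(9 - 97*1/74) = (271 + √109)/(9 - 97/74) = (271 + √109)/(569/74) = (271 + √109)*(74/569) = 20054/569 + 74*√109/569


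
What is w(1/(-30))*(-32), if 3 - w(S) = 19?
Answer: 512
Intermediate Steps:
w(S) = -16 (w(S) = 3 - 1*19 = 3 - 19 = -16)
w(1/(-30))*(-32) = -16*(-32) = 512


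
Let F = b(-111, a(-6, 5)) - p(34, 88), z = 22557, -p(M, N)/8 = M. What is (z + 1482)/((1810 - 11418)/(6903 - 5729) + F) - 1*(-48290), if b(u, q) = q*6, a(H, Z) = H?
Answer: 2157278671/44576 ≈ 48396.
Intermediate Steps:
p(M, N) = -8*M
b(u, q) = 6*q
F = 236 (F = 6*(-6) - (-8)*34 = -36 - 1*(-272) = -36 + 272 = 236)
(z + 1482)/((1810 - 11418)/(6903 - 5729) + F) - 1*(-48290) = (22557 + 1482)/((1810 - 11418)/(6903 - 5729) + 236) - 1*(-48290) = 24039/(-9608/1174 + 236) + 48290 = 24039/(-9608*1/1174 + 236) + 48290 = 24039/(-4804/587 + 236) + 48290 = 24039/(133728/587) + 48290 = 24039*(587/133728) + 48290 = 4703631/44576 + 48290 = 2157278671/44576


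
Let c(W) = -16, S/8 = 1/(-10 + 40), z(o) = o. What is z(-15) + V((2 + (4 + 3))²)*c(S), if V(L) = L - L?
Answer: -15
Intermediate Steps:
V(L) = 0
S = 4/15 (S = 8/(-10 + 40) = 8/30 = 8*(1/30) = 4/15 ≈ 0.26667)
z(-15) + V((2 + (4 + 3))²)*c(S) = -15 + 0*(-16) = -15 + 0 = -15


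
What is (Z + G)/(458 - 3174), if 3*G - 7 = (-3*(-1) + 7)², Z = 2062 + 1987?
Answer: -6127/4074 ≈ -1.5039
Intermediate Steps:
Z = 4049
G = 107/3 (G = 7/3 + (-3*(-1) + 7)²/3 = 7/3 + (3 + 7)²/3 = 7/3 + (⅓)*10² = 7/3 + (⅓)*100 = 7/3 + 100/3 = 107/3 ≈ 35.667)
(Z + G)/(458 - 3174) = (4049 + 107/3)/(458 - 3174) = (12254/3)/(-2716) = (12254/3)*(-1/2716) = -6127/4074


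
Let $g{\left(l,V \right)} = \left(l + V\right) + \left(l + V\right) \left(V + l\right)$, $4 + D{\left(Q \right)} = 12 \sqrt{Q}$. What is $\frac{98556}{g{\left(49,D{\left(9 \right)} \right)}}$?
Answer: $\frac{16426}{1107} \approx 14.838$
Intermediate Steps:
$D{\left(Q \right)} = -4 + 12 \sqrt{Q}$
$g{\left(l,V \right)} = V + l + \left(V + l\right)^{2}$ ($g{\left(l,V \right)} = \left(V + l\right) + \left(V + l\right) \left(V + l\right) = \left(V + l\right) + \left(V + l\right)^{2} = V + l + \left(V + l\right)^{2}$)
$\frac{98556}{g{\left(49,D{\left(9 \right)} \right)}} = \frac{98556}{\left(-4 + 12 \sqrt{9}\right) + 49 + \left(\left(-4 + 12 \sqrt{9}\right) + 49\right)^{2}} = \frac{98556}{\left(-4 + 12 \cdot 3\right) + 49 + \left(\left(-4 + 12 \cdot 3\right) + 49\right)^{2}} = \frac{98556}{\left(-4 + 36\right) + 49 + \left(\left(-4 + 36\right) + 49\right)^{2}} = \frac{98556}{32 + 49 + \left(32 + 49\right)^{2}} = \frac{98556}{32 + 49 + 81^{2}} = \frac{98556}{32 + 49 + 6561} = \frac{98556}{6642} = 98556 \cdot \frac{1}{6642} = \frac{16426}{1107}$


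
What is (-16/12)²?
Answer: 16/9 ≈ 1.7778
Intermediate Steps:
(-16/12)² = (-16*1/12)² = (-4/3)² = 16/9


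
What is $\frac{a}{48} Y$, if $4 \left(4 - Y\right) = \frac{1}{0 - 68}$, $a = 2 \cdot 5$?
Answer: $\frac{1815}{2176} \approx 0.8341$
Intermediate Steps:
$a = 10$
$Y = \frac{1089}{272}$ ($Y = 4 - \frac{1}{4 \left(0 - 68\right)} = 4 - \frac{1}{4 \left(-68\right)} = 4 - - \frac{1}{272} = 4 + \frac{1}{272} = \frac{1089}{272} \approx 4.0037$)
$\frac{a}{48} Y = \frac{10}{48} \cdot \frac{1089}{272} = 10 \cdot \frac{1}{48} \cdot \frac{1089}{272} = \frac{5}{24} \cdot \frac{1089}{272} = \frac{1815}{2176}$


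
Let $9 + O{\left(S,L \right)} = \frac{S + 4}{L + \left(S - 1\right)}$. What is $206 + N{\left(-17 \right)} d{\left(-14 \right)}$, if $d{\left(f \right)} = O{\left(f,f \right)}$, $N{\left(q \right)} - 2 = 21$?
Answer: $\frac{201}{29} \approx 6.931$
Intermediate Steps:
$N{\left(q \right)} = 23$ ($N{\left(q \right)} = 2 + 21 = 23$)
$O{\left(S,L \right)} = -9 + \frac{4 + S}{-1 + L + S}$ ($O{\left(S,L \right)} = -9 + \frac{S + 4}{L + \left(S - 1\right)} = -9 + \frac{4 + S}{L + \left(-1 + S\right)} = -9 + \frac{4 + S}{-1 + L + S}$)
$d{\left(f \right)} = \frac{13 - 17 f}{-1 + 2 f}$ ($d{\left(f \right)} = \frac{13 - 9 f - 8 f}{-1 + f + f} = \frac{13 - 17 f}{-1 + 2 f}$)
$206 + N{\left(-17 \right)} d{\left(-14 \right)} = 206 + 23 \frac{13 - -238}{-1 + 2 \left(-14\right)} = 206 + 23 \frac{13 + 238}{-1 - 28} = 206 + 23 \frac{1}{-29} \cdot 251 = 206 + 23 \left(\left(- \frac{1}{29}\right) 251\right) = 206 + 23 \left(- \frac{251}{29}\right) = 206 - \frac{5773}{29} = \frac{201}{29}$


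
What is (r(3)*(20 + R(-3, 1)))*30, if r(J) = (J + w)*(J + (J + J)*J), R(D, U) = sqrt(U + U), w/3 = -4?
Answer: -113400 - 5670*sqrt(2) ≈ -1.2142e+5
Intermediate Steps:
w = -12 (w = 3*(-4) = -12)
R(D, U) = sqrt(2)*sqrt(U) (R(D, U) = sqrt(2*U) = sqrt(2)*sqrt(U))
r(J) = (-12 + J)*(J + 2*J**2) (r(J) = (J - 12)*(J + (J + J)*J) = (-12 + J)*(J + (2*J)*J) = (-12 + J)*(J + 2*J**2))
(r(3)*(20 + R(-3, 1)))*30 = ((3*(-12 - 23*3 + 2*3**2))*(20 + sqrt(2)*sqrt(1)))*30 = ((3*(-12 - 69 + 2*9))*(20 + sqrt(2)*1))*30 = ((3*(-12 - 69 + 18))*(20 + sqrt(2)))*30 = ((3*(-63))*(20 + sqrt(2)))*30 = -189*(20 + sqrt(2))*30 = (-3780 - 189*sqrt(2))*30 = -113400 - 5670*sqrt(2)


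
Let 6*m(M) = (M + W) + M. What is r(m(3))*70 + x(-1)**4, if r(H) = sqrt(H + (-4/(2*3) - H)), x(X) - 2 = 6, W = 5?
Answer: 4096 + 70*I*sqrt(6)/3 ≈ 4096.0 + 57.155*I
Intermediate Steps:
m(M) = 5/6 + M/3 (m(M) = ((M + 5) + M)/6 = ((5 + M) + M)/6 = (5 + 2*M)/6 = 5/6 + M/3)
x(X) = 8 (x(X) = 2 + 6 = 8)
r(H) = I*sqrt(6)/3 (r(H) = sqrt(H + (-4/6 - H)) = sqrt(H + (-4*1/6 - H)) = sqrt(H + (-2/3 - H)) = sqrt(-2/3) = I*sqrt(6)/3)
r(m(3))*70 + x(-1)**4 = (I*sqrt(6)/3)*70 + 8**4 = 70*I*sqrt(6)/3 + 4096 = 4096 + 70*I*sqrt(6)/3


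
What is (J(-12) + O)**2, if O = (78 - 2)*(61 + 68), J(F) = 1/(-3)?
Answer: 865006921/9 ≈ 9.6112e+7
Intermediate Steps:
J(F) = -1/3
O = 9804 (O = 76*129 = 9804)
(J(-12) + O)**2 = (-1/3 + 9804)**2 = (29411/3)**2 = 865006921/9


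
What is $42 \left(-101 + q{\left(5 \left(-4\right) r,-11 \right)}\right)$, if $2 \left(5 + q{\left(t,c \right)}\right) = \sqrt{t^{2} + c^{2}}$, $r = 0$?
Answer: $-4221$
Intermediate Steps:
$q{\left(t,c \right)} = -5 + \frac{\sqrt{c^{2} + t^{2}}}{2}$ ($q{\left(t,c \right)} = -5 + \frac{\sqrt{t^{2} + c^{2}}}{2} = -5 + \frac{\sqrt{c^{2} + t^{2}}}{2}$)
$42 \left(-101 + q{\left(5 \left(-4\right) r,-11 \right)}\right) = 42 \left(-101 - \left(5 - \frac{\sqrt{\left(-11\right)^{2} + \left(5 \left(-4\right) 0\right)^{2}}}{2}\right)\right) = 42 \left(-101 - \left(5 - \frac{\sqrt{121 + \left(\left(-20\right) 0\right)^{2}}}{2}\right)\right) = 42 \left(-101 - \left(5 - \frac{\sqrt{121 + 0^{2}}}{2}\right)\right) = 42 \left(-101 - \left(5 - \frac{\sqrt{121 + 0}}{2}\right)\right) = 42 \left(-101 - \left(5 - \frac{\sqrt{121}}{2}\right)\right) = 42 \left(-101 + \left(-5 + \frac{1}{2} \cdot 11\right)\right) = 42 \left(-101 + \left(-5 + \frac{11}{2}\right)\right) = 42 \left(-101 + \frac{1}{2}\right) = 42 \left(- \frac{201}{2}\right) = -4221$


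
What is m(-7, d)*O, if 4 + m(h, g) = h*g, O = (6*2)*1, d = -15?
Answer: 1212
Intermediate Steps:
O = 12 (O = 12*1 = 12)
m(h, g) = -4 + g*h (m(h, g) = -4 + h*g = -4 + g*h)
m(-7, d)*O = (-4 - 15*(-7))*12 = (-4 + 105)*12 = 101*12 = 1212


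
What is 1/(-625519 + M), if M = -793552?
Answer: -1/1419071 ≈ -7.0469e-7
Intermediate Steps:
1/(-625519 + M) = 1/(-625519 - 793552) = 1/(-1419071) = -1/1419071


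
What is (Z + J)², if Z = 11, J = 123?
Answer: 17956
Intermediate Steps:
(Z + J)² = (11 + 123)² = 134² = 17956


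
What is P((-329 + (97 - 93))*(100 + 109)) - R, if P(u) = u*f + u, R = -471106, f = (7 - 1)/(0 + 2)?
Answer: 199406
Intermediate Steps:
f = 3 (f = 6/2 = 6*(½) = 3)
P(u) = 4*u (P(u) = u*3 + u = 3*u + u = 4*u)
P((-329 + (97 - 93))*(100 + 109)) - R = 4*((-329 + (97 - 93))*(100 + 109)) - 1*(-471106) = 4*((-329 + 4)*209) + 471106 = 4*(-325*209) + 471106 = 4*(-67925) + 471106 = -271700 + 471106 = 199406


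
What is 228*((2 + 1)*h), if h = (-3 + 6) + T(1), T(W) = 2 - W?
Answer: 2736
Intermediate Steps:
h = 4 (h = (-3 + 6) + (2 - 1*1) = 3 + (2 - 1) = 3 + 1 = 4)
228*((2 + 1)*h) = 228*((2 + 1)*4) = 228*(3*4) = 228*12 = 2736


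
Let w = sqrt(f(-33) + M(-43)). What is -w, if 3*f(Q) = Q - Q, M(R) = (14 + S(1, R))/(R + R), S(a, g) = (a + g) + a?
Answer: -3*sqrt(258)/86 ≈ -0.56032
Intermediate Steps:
S(a, g) = g + 2*a
M(R) = (16 + R)/(2*R) (M(R) = (14 + (R + 2*1))/(R + R) = (14 + (R + 2))/((2*R)) = (14 + (2 + R))*(1/(2*R)) = (16 + R)*(1/(2*R)) = (16 + R)/(2*R))
f(Q) = 0 (f(Q) = (Q - Q)/3 = (1/3)*0 = 0)
w = 3*sqrt(258)/86 (w = sqrt(0 + (1/2)*(16 - 43)/(-43)) = sqrt(0 + (1/2)*(-1/43)*(-27)) = sqrt(0 + 27/86) = sqrt(27/86) = 3*sqrt(258)/86 ≈ 0.56032)
-w = -3*sqrt(258)/86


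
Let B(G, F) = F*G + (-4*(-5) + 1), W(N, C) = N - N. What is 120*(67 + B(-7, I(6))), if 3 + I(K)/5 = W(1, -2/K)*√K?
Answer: 23160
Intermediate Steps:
W(N, C) = 0
I(K) = -15 (I(K) = -15 + 5*(0*√K) = -15 + 5*0 = -15 + 0 = -15)
B(G, F) = 21 + F*G (B(G, F) = F*G + (20 + 1) = F*G + 21 = 21 + F*G)
120*(67 + B(-7, I(6))) = 120*(67 + (21 - 15*(-7))) = 120*(67 + (21 + 105)) = 120*(67 + 126) = 120*193 = 23160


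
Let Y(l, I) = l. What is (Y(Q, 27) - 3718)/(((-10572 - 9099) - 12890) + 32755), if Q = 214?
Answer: -1752/97 ≈ -18.062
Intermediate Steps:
(Y(Q, 27) - 3718)/(((-10572 - 9099) - 12890) + 32755) = (214 - 3718)/(((-10572 - 9099) - 12890) + 32755) = -3504/((-19671 - 12890) + 32755) = -3504/(-32561 + 32755) = -3504/194 = -3504*1/194 = -1752/97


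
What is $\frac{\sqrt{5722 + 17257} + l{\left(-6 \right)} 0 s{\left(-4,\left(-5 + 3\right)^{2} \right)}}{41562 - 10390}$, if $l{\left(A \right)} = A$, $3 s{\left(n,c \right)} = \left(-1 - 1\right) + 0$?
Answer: $\frac{\sqrt{22979}}{31172} \approx 0.004863$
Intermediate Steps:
$s{\left(n,c \right)} = - \frac{2}{3}$ ($s{\left(n,c \right)} = \frac{\left(-1 - 1\right) + 0}{3} = \frac{-2 + 0}{3} = \frac{1}{3} \left(-2\right) = - \frac{2}{3}$)
$\frac{\sqrt{5722 + 17257} + l{\left(-6 \right)} 0 s{\left(-4,\left(-5 + 3\right)^{2} \right)}}{41562 - 10390} = \frac{\sqrt{5722 + 17257} + \left(-6\right) 0 \left(- \frac{2}{3}\right)}{41562 - 10390} = \frac{\sqrt{22979} + 0 \left(- \frac{2}{3}\right)}{31172} = \left(\sqrt{22979} + 0\right) \frac{1}{31172} = \sqrt{22979} \cdot \frac{1}{31172} = \frac{\sqrt{22979}}{31172}$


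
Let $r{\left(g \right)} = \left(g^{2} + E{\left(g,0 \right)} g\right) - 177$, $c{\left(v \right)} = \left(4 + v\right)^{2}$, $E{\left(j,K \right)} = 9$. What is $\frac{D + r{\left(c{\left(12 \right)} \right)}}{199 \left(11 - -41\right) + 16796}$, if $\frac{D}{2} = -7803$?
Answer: $\frac{52057}{27144} \approx 1.9178$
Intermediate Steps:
$D = -15606$ ($D = 2 \left(-7803\right) = -15606$)
$r{\left(g \right)} = -177 + g^{2} + 9 g$ ($r{\left(g \right)} = \left(g^{2} + 9 g\right) - 177 = -177 + g^{2} + 9 g$)
$\frac{D + r{\left(c{\left(12 \right)} \right)}}{199 \left(11 - -41\right) + 16796} = \frac{-15606 + \left(-177 + \left(\left(4 + 12\right)^{2}\right)^{2} + 9 \left(4 + 12\right)^{2}\right)}{199 \left(11 - -41\right) + 16796} = \frac{-15606 + \left(-177 + \left(16^{2}\right)^{2} + 9 \cdot 16^{2}\right)}{199 \left(11 + 41\right) + 16796} = \frac{-15606 + \left(-177 + 256^{2} + 9 \cdot 256\right)}{199 \cdot 52 + 16796} = \frac{-15606 + \left(-177 + 65536 + 2304\right)}{10348 + 16796} = \frac{-15606 + 67663}{27144} = 52057 \cdot \frac{1}{27144} = \frac{52057}{27144}$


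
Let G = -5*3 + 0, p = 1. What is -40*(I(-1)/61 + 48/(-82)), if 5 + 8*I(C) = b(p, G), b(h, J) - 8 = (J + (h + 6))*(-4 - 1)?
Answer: 49745/2501 ≈ 19.890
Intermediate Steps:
G = -15 (G = -15 + 0 = -15)
b(h, J) = -22 - 5*J - 5*h (b(h, J) = 8 + (J + (h + 6))*(-4 - 1) = 8 + (J + (6 + h))*(-5) = 8 + (6 + J + h)*(-5) = 8 + (-30 - 5*J - 5*h) = -22 - 5*J - 5*h)
I(C) = 43/8 (I(C) = -5/8 + (-22 - 5*(-15) - 5*1)/8 = -5/8 + (-22 + 75 - 5)/8 = -5/8 + (⅛)*48 = -5/8 + 6 = 43/8)
-40*(I(-1)/61 + 48/(-82)) = -40*((43/8)/61 + 48/(-82)) = -40*((43/8)*(1/61) + 48*(-1/82)) = -40*(43/488 - 24/41) = -40*(-9949/20008) = 49745/2501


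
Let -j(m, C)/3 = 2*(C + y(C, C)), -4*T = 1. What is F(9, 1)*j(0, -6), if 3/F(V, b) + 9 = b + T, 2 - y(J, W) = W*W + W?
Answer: -816/11 ≈ -74.182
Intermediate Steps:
T = -1/4 (T = -1/4*1 = -1/4 ≈ -0.25000)
y(J, W) = 2 - W - W**2 (y(J, W) = 2 - (W*W + W) = 2 - (W**2 + W) = 2 - (W + W**2) = 2 + (-W - W**2) = 2 - W - W**2)
j(m, C) = -12 + 6*C**2 (j(m, C) = -6*(C + (2 - C - C**2)) = -6*(2 - C**2) = -3*(4 - 2*C**2) = -12 + 6*C**2)
F(V, b) = 3/(-37/4 + b) (F(V, b) = 3/(-9 + (b - 1/4)) = 3/(-9 + (-1/4 + b)) = 3/(-37/4 + b))
F(9, 1)*j(0, -6) = (12/(-37 + 4*1))*(-12 + 6*(-6)**2) = (12/(-37 + 4))*(-12 + 6*36) = (12/(-33))*(-12 + 216) = (12*(-1/33))*204 = -4/11*204 = -816/11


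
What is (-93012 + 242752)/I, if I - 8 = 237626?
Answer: 74870/118817 ≈ 0.63013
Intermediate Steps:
I = 237634 (I = 8 + 237626 = 237634)
(-93012 + 242752)/I = (-93012 + 242752)/237634 = 149740*(1/237634) = 74870/118817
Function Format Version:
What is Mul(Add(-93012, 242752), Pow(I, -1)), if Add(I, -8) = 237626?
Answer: Rational(74870, 118817) ≈ 0.63013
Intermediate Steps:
I = 237634 (I = Add(8, 237626) = 237634)
Mul(Add(-93012, 242752), Pow(I, -1)) = Mul(Add(-93012, 242752), Pow(237634, -1)) = Mul(149740, Rational(1, 237634)) = Rational(74870, 118817)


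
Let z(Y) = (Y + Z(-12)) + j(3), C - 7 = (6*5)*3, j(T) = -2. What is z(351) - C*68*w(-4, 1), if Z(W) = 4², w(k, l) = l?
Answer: -6231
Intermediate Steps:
Z(W) = 16
C = 97 (C = 7 + (6*5)*3 = 7 + 30*3 = 7 + 90 = 97)
z(Y) = 14 + Y (z(Y) = (Y + 16) - 2 = (16 + Y) - 2 = 14 + Y)
z(351) - C*68*w(-4, 1) = (14 + 351) - 97*68 = 365 - 6596 = -6231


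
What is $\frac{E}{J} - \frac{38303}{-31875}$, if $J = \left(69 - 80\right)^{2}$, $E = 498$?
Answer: $\frac{20508413}{3856875} \approx 5.3174$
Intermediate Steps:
$J = 121$ ($J = \left(-11\right)^{2} = 121$)
$\frac{E}{J} - \frac{38303}{-31875} = \frac{498}{121} - \frac{38303}{-31875} = 498 \cdot \frac{1}{121} - - \frac{38303}{31875} = \frac{498}{121} + \frac{38303}{31875} = \frac{20508413}{3856875}$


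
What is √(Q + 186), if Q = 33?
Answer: √219 ≈ 14.799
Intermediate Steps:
√(Q + 186) = √(33 + 186) = √219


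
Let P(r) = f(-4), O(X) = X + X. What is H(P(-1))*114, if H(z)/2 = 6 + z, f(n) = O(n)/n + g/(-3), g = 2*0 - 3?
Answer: 2052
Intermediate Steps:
O(X) = 2*X
g = -3 (g = 0 - 3 = -3)
f(n) = 3 (f(n) = (2*n)/n - 3/(-3) = 2 - 3*(-⅓) = 2 + 1 = 3)
P(r) = 3
H(z) = 12 + 2*z (H(z) = 2*(6 + z) = 12 + 2*z)
H(P(-1))*114 = (12 + 2*3)*114 = (12 + 6)*114 = 18*114 = 2052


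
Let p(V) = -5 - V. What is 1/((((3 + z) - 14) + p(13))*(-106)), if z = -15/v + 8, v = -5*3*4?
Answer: 2/4399 ≈ 0.00045465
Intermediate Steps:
v = -60 (v = -15*4 = -60)
z = 33/4 (z = -15/(-60) + 8 = -15*(-1/60) + 8 = ¼ + 8 = 33/4 ≈ 8.2500)
1/((((3 + z) - 14) + p(13))*(-106)) = 1/((((3 + 33/4) - 14) + (-5 - 1*13))*(-106)) = 1/(((45/4 - 14) + (-5 - 13))*(-106)) = 1/((-11/4 - 18)*(-106)) = 1/(-83/4*(-106)) = 1/(4399/2) = 2/4399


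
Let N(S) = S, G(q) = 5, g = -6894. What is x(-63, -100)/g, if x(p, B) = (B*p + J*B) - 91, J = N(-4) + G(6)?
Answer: -6109/6894 ≈ -0.88613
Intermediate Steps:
J = 1 (J = -4 + 5 = 1)
x(p, B) = -91 + B + B*p (x(p, B) = (B*p + 1*B) - 91 = (B*p + B) - 91 = (B + B*p) - 91 = -91 + B + B*p)
x(-63, -100)/g = (-91 - 100 - 100*(-63))/(-6894) = (-91 - 100 + 6300)*(-1/6894) = 6109*(-1/6894) = -6109/6894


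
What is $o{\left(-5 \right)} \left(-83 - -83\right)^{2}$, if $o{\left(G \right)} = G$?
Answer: $0$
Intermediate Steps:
$o{\left(-5 \right)} \left(-83 - -83\right)^{2} = - 5 \left(-83 - -83\right)^{2} = - 5 \left(-83 + 83\right)^{2} = - 5 \cdot 0^{2} = \left(-5\right) 0 = 0$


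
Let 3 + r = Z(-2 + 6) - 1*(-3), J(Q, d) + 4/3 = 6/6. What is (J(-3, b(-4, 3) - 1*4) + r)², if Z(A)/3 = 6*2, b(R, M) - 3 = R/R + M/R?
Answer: 11449/9 ≈ 1272.1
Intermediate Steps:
b(R, M) = 4 + M/R (b(R, M) = 3 + (R/R + M/R) = 3 + (1 + M/R) = 4 + M/R)
Z(A) = 36 (Z(A) = 3*(6*2) = 3*12 = 36)
J(Q, d) = -⅓ (J(Q, d) = -4/3 + 6/6 = -4/3 + 6*(⅙) = -4/3 + 1 = -⅓)
r = 36 (r = -3 + (36 - 1*(-3)) = -3 + (36 + 3) = -3 + 39 = 36)
(J(-3, b(-4, 3) - 1*4) + r)² = (-⅓ + 36)² = (107/3)² = 11449/9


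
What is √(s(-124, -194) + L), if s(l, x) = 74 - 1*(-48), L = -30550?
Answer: 2*I*√7607 ≈ 174.44*I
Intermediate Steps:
s(l, x) = 122 (s(l, x) = 74 + 48 = 122)
√(s(-124, -194) + L) = √(122 - 30550) = √(-30428) = 2*I*√7607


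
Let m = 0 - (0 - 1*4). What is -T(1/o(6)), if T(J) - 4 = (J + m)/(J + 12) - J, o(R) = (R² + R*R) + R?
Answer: -315821/73086 ≈ -4.3212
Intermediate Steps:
m = 4 (m = 0 - (0 - 4) = 0 - 1*(-4) = 0 + 4 = 4)
o(R) = R + 2*R² (o(R) = (R² + R²) + R = 2*R² + R = R + 2*R²)
T(J) = 4 - J + (4 + J)/(12 + J) (T(J) = 4 + ((J + 4)/(J + 12) - J) = 4 + ((4 + J)/(12 + J) - J) = 4 + (-J + (4 + J)/(12 + J)) = 4 - J + (4 + J)/(12 + J))
-T(1/o(6)) = -(52 - (1/(6*(1 + 2*6)))² - 7*1/(6*(1 + 2*6)))/(12 + 1/(6*(1 + 2*6))) = -(52 - (1/(6*(1 + 12)))² - 7*1/(6*(1 + 12)))/(12 + 1/(6*(1 + 12))) = -(52 - (1/(6*13))² - 7/(6*13))/(12 + 1/(6*13)) = -(52 - (1/78)² - 7/78)/(12 + 1/78) = -(52 - (1/78)² - 7*1/78)/(12 + 1/78) = -(52 - 1*1/6084 - 7/78)/937/78 = -78*(52 - 1/6084 - 7/78)/937 = -78*315821/(937*6084) = -1*315821/73086 = -315821/73086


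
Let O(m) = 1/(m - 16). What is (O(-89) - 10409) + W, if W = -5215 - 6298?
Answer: -2301811/105 ≈ -21922.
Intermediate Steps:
O(m) = 1/(-16 + m)
W = -11513
(O(-89) - 10409) + W = (1/(-16 - 89) - 10409) - 11513 = (1/(-105) - 10409) - 11513 = (-1/105 - 10409) - 11513 = -1092946/105 - 11513 = -2301811/105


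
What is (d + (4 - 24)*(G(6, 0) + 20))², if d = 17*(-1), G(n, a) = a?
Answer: 173889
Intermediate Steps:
d = -17
(d + (4 - 24)*(G(6, 0) + 20))² = (-17 + (4 - 24)*(0 + 20))² = (-17 - 20*20)² = (-17 - 400)² = (-417)² = 173889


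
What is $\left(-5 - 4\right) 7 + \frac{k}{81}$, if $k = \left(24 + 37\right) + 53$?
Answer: $- \frac{1663}{27} \approx -61.593$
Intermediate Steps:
$k = 114$ ($k = 61 + 53 = 114$)
$\left(-5 - 4\right) 7 + \frac{k}{81} = \left(-5 - 4\right) 7 + \frac{114}{81} = \left(-9\right) 7 + 114 \cdot \frac{1}{81} = -63 + \frac{38}{27} = - \frac{1663}{27}$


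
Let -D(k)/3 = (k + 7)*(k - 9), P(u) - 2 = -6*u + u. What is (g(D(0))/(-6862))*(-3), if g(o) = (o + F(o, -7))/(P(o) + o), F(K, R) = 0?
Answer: -567/5173948 ≈ -0.00010959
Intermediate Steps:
P(u) = 2 - 5*u (P(u) = 2 + (-6*u + u) = 2 - 5*u)
D(k) = -3*(-9 + k)*(7 + k) (D(k) = -3*(k + 7)*(k - 9) = -3*(7 + k)*(-9 + k) = -3*(-9 + k)*(7 + k))
g(o) = o/(2 - 4*o) (g(o) = (o + 0)/((2 - 5*o) + o) = o/(2 - 4*o))
(g(D(0))/(-6862))*(-3) = (-(189 - 3*0**2 + 6*0)/(-2 + 4*(189 - 3*0**2 + 6*0))/(-6862))*(-3) = (-(189 - 3*0 + 0)/(-2 + 4*(189 - 3*0 + 0))*(-1/6862))*(-3) = (-(189 + 0 + 0)/(-2 + 4*(189 + 0 + 0))*(-1/6862))*(-3) = (-1*189/(-2 + 4*189)*(-1/6862))*(-3) = (-1*189/(-2 + 756)*(-1/6862))*(-3) = (-1*189/754*(-1/6862))*(-3) = (-1*189*1/754*(-1/6862))*(-3) = -189/754*(-1/6862)*(-3) = (189/5173948)*(-3) = -567/5173948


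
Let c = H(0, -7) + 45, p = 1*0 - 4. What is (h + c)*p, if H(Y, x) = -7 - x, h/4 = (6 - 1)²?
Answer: -580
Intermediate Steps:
h = 100 (h = 4*(6 - 1)² = 4*5² = 4*25 = 100)
p = -4 (p = 0 - 4 = -4)
c = 45 (c = (-7 - 1*(-7)) + 45 = (-7 + 7) + 45 = 0 + 45 = 45)
(h + c)*p = (100 + 45)*(-4) = 145*(-4) = -580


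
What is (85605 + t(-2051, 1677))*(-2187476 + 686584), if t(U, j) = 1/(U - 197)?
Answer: -72207928753697/562 ≈ -1.2848e+11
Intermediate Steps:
t(U, j) = 1/(-197 + U)
(85605 + t(-2051, 1677))*(-2187476 + 686584) = (85605 + 1/(-197 - 2051))*(-2187476 + 686584) = (85605 + 1/(-2248))*(-1500892) = (85605 - 1/2248)*(-1500892) = (192440039/2248)*(-1500892) = -72207928753697/562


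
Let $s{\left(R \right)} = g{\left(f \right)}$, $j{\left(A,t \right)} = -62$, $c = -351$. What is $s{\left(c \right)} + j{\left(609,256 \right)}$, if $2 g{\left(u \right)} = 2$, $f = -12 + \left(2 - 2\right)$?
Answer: $-61$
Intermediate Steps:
$f = -12$ ($f = -12 + \left(2 - 2\right) = -12 + 0 = -12$)
$g{\left(u \right)} = 1$ ($g{\left(u \right)} = \frac{1}{2} \cdot 2 = 1$)
$s{\left(R \right)} = 1$
$s{\left(c \right)} + j{\left(609,256 \right)} = 1 - 62 = -61$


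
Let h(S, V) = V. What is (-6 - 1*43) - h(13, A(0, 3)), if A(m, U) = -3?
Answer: -46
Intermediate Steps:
(-6 - 1*43) - h(13, A(0, 3)) = (-6 - 1*43) - 1*(-3) = (-6 - 43) + 3 = -49 + 3 = -46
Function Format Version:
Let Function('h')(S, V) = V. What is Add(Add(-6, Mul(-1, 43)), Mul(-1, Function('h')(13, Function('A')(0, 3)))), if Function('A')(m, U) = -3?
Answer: -46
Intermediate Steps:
Add(Add(-6, Mul(-1, 43)), Mul(-1, Function('h')(13, Function('A')(0, 3)))) = Add(Add(-6, Mul(-1, 43)), Mul(-1, -3)) = Add(Add(-6, -43), 3) = Add(-49, 3) = -46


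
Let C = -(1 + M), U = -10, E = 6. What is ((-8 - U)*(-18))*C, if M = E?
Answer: 252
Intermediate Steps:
M = 6
C = -7 (C = -(1 + 6) = -1*7 = -7)
((-8 - U)*(-18))*C = ((-8 - 1*(-10))*(-18))*(-7) = ((-8 + 10)*(-18))*(-7) = (2*(-18))*(-7) = -36*(-7) = 252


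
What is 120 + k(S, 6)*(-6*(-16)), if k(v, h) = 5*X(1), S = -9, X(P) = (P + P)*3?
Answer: 3000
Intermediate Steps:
X(P) = 6*P (X(P) = (2*P)*3 = 6*P)
k(v, h) = 30 (k(v, h) = 5*(6*1) = 5*6 = 30)
120 + k(S, 6)*(-6*(-16)) = 120 + 30*(-6*(-16)) = 120 + 30*96 = 120 + 2880 = 3000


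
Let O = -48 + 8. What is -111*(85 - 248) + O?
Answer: 18053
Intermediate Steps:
O = -40
-111*(85 - 248) + O = -111*(85 - 248) - 40 = -111*(-163) - 40 = 18093 - 40 = 18053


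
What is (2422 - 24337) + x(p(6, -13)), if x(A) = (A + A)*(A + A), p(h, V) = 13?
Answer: -21239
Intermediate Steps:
x(A) = 4*A² (x(A) = (2*A)*(2*A) = 4*A²)
(2422 - 24337) + x(p(6, -13)) = (2422 - 24337) + 4*13² = -21915 + 4*169 = -21915 + 676 = -21239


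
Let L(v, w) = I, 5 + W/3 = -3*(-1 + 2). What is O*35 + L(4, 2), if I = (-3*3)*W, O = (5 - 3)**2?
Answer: 356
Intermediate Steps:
O = 4 (O = 2**2 = 4)
W = -24 (W = -15 + 3*(-3*(-1 + 2)) = -15 + 3*(-3*1) = -15 + 3*(-3) = -15 - 9 = -24)
I = 216 (I = -3*3*(-24) = -9*(-24) = 216)
L(v, w) = 216
O*35 + L(4, 2) = 4*35 + 216 = 140 + 216 = 356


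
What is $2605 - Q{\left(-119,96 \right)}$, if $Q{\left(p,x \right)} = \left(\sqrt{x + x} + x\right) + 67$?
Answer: $2442 - 8 \sqrt{3} \approx 2428.1$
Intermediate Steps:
$Q{\left(p,x \right)} = 67 + x + \sqrt{2} \sqrt{x}$ ($Q{\left(p,x \right)} = \left(\sqrt{2 x} + x\right) + 67 = \left(\sqrt{2} \sqrt{x} + x\right) + 67 = \left(x + \sqrt{2} \sqrt{x}\right) + 67 = 67 + x + \sqrt{2} \sqrt{x}$)
$2605 - Q{\left(-119,96 \right)} = 2605 - \left(67 + 96 + \sqrt{2} \sqrt{96}\right) = 2605 - \left(67 + 96 + \sqrt{2} \cdot 4 \sqrt{6}\right) = 2605 - \left(67 + 96 + 8 \sqrt{3}\right) = 2605 - \left(163 + 8 \sqrt{3}\right) = 2442 - 8 \sqrt{3}$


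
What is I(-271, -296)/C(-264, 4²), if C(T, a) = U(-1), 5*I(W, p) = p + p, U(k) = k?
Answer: 592/5 ≈ 118.40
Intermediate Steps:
I(W, p) = 2*p/5 (I(W, p) = (p + p)/5 = (2*p)/5 = 2*p/5)
C(T, a) = -1
I(-271, -296)/C(-264, 4²) = ((⅖)*(-296))/(-1) = -592/5*(-1) = 592/5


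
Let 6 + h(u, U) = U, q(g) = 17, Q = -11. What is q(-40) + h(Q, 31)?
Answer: 42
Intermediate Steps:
h(u, U) = -6 + U
q(-40) + h(Q, 31) = 17 + (-6 + 31) = 17 + 25 = 42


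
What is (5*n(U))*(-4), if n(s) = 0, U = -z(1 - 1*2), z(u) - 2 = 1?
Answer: 0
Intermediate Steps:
z(u) = 3 (z(u) = 2 + 1 = 3)
U = -3 (U = -1*3 = -3)
(5*n(U))*(-4) = (5*0)*(-4) = 0*(-4) = 0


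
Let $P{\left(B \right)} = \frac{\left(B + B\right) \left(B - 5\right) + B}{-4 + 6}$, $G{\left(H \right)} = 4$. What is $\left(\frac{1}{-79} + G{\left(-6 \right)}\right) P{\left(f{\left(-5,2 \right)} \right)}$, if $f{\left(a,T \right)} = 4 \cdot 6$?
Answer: $\frac{147420}{79} \approx 1866.1$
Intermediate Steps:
$f{\left(a,T \right)} = 24$
$P{\left(B \right)} = \frac{B}{2} + B \left(-5 + B\right)$ ($P{\left(B \right)} = \frac{2 B \left(-5 + B\right) + B}{2} = \left(2 B \left(-5 + B\right) + B\right) \frac{1}{2} = \left(B + 2 B \left(-5 + B\right)\right) \frac{1}{2} = \frac{B}{2} + B \left(-5 + B\right)$)
$\left(\frac{1}{-79} + G{\left(-6 \right)}\right) P{\left(f{\left(-5,2 \right)} \right)} = \left(\frac{1}{-79} + 4\right) \frac{1}{2} \cdot 24 \left(-9 + 2 \cdot 24\right) = \left(- \frac{1}{79} + 4\right) \frac{1}{2} \cdot 24 \left(-9 + 48\right) = \frac{315 \cdot \frac{1}{2} \cdot 24 \cdot 39}{79} = \frac{315}{79} \cdot 468 = \frac{147420}{79}$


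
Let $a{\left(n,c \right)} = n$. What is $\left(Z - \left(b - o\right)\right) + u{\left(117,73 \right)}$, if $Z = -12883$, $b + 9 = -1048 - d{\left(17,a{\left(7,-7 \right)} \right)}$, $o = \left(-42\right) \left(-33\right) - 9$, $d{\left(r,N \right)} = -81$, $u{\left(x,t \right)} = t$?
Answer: $-10457$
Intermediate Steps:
$o = 1377$ ($o = 1386 - 9 = 1377$)
$b = -976$ ($b = -9 - 967 = -976$)
$\left(Z - \left(b - o\right)\right) + u{\left(117,73 \right)} = \left(-12883 + \left(1377 - -976\right)\right) + 73 = \left(-12883 + \left(1377 + 976\right)\right) + 73 = \left(-12883 + 2353\right) + 73 = -10530 + 73 = -10457$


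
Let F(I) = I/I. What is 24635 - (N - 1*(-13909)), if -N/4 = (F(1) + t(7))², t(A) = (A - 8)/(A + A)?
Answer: 525743/49 ≈ 10729.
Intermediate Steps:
t(A) = (-8 + A)/(2*A) (t(A) = (-8 + A)/((2*A)) = (-8 + A)*(1/(2*A)) = (-8 + A)/(2*A))
F(I) = 1
N = -169/49 (N = -4*(1 + (½)*(-8 + 7)/7)² = -4*(1 + (½)*(⅐)*(-1))² = -4*(1 - 1/14)² = -4*(13/14)² = -4*169/196 = -169/49 ≈ -3.4490)
24635 - (N - 1*(-13909)) = 24635 - (-169/49 - 1*(-13909)) = 24635 - (-169/49 + 13909) = 24635 - 1*681372/49 = 24635 - 681372/49 = 525743/49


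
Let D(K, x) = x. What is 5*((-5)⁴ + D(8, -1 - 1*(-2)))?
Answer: 3130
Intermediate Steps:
5*((-5)⁴ + D(8, -1 - 1*(-2))) = 5*((-5)⁴ + (-1 - 1*(-2))) = 5*(625 + (-1 + 2)) = 5*(625 + 1) = 5*626 = 3130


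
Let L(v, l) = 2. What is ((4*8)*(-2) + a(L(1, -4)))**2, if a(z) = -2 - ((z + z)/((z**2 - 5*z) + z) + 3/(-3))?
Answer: 4096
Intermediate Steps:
a(z) = -1 - 2*z/(z**2 - 4*z) (a(z) = -2 - ((2*z)/(z**2 - 4*z) + 3*(-1/3)) = -2 - (2*z/(z**2 - 4*z) - 1) = -2 - (-1 + 2*z/(z**2 - 4*z)) = -2 + (1 - 2*z/(z**2 - 4*z)) = -1 - 2*z/(z**2 - 4*z))
((4*8)*(-2) + a(L(1, -4)))**2 = ((4*8)*(-2) + (2 - 1*2)/(-4 + 2))**2 = (32*(-2) + (2 - 2)/(-2))**2 = (-64 - 1/2*0)**2 = (-64 + 0)**2 = (-64)**2 = 4096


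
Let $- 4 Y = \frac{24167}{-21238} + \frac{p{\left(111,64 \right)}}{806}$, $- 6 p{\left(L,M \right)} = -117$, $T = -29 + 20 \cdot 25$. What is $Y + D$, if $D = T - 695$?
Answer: $- \frac{1178346879}{5267024} \approx -223.72$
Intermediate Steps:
$T = 471$ ($T = -29 + 500 = 471$)
$p{\left(L,M \right)} = \frac{39}{2}$ ($p{\left(L,M \right)} = \left(- \frac{1}{6}\right) \left(-117\right) = \frac{39}{2}$)
$Y = \frac{1466497}{5267024}$ ($Y = - \frac{\frac{24167}{-21238} + \frac{39}{2 \cdot 806}}{4} = - \frac{24167 \left(- \frac{1}{21238}\right) + \frac{39}{2} \cdot \frac{1}{806}}{4} = - \frac{- \frac{24167}{21238} + \frac{3}{124}}{4} = \left(- \frac{1}{4}\right) \left(- \frac{1466497}{1316756}\right) = \frac{1466497}{5267024} \approx 0.27843$)
$D = -224$ ($D = 471 - 695 = -224$)
$Y + D = \frac{1466497}{5267024} - 224 = - \frac{1178346879}{5267024}$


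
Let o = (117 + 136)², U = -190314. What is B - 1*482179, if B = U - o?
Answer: -736502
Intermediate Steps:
o = 64009 (o = 253² = 64009)
B = -254323 (B = -190314 - 1*64009 = -190314 - 64009 = -254323)
B - 1*482179 = -254323 - 1*482179 = -254323 - 482179 = -736502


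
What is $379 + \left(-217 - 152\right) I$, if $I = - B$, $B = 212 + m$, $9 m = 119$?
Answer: $83486$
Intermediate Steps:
$m = \frac{119}{9}$ ($m = \frac{1}{9} \cdot 119 = \frac{119}{9} \approx 13.222$)
$B = \frac{2027}{9}$ ($B = 212 + \frac{119}{9} = \frac{2027}{9} \approx 225.22$)
$I = - \frac{2027}{9}$ ($I = \left(-1\right) \frac{2027}{9} = - \frac{2027}{9} \approx -225.22$)
$379 + \left(-217 - 152\right) I = 379 + \left(-217 - 152\right) \left(- \frac{2027}{9}\right) = 379 - -83107 = 379 + 83107 = 83486$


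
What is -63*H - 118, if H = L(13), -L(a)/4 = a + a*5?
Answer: 19538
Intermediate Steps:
L(a) = -24*a (L(a) = -4*(a + a*5) = -4*(a + 5*a) = -24*a)
H = -312 (H = -24*13 = -312)
-63*H - 118 = -63*(-312) - 118 = 19656 - 118 = 19538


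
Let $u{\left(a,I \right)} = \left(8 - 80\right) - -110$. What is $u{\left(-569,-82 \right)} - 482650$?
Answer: $-482612$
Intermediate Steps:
$u{\left(a,I \right)} = 38$ ($u{\left(a,I \right)} = -72 + 110 = 38$)
$u{\left(-569,-82 \right)} - 482650 = 38 - 482650 = -482612$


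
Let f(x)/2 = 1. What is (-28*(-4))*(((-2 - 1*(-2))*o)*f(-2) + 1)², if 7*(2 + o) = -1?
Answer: 112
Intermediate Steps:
o = -15/7 (o = -2 + (⅐)*(-1) = -2 - ⅐ = -15/7 ≈ -2.1429)
f(x) = 2 (f(x) = 2*1 = 2)
(-28*(-4))*(((-2 - 1*(-2))*o)*f(-2) + 1)² = (-28*(-4))*(((-2 - 1*(-2))*(-15/7))*2 + 1)² = 112*(((-2 + 2)*(-15/7))*2 + 1)² = 112*((0*(-15/7))*2 + 1)² = 112*(0*2 + 1)² = 112*(0 + 1)² = 112*1² = 112*1 = 112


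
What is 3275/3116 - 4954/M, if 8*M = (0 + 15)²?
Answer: -122756437/701100 ≈ -175.09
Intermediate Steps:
M = 225/8 (M = (0 + 15)²/8 = (⅛)*15² = (⅛)*225 = 225/8 ≈ 28.125)
3275/3116 - 4954/M = 3275/3116 - 4954/225/8 = 3275*(1/3116) - 4954*8/225 = 3275/3116 - 39632/225 = -122756437/701100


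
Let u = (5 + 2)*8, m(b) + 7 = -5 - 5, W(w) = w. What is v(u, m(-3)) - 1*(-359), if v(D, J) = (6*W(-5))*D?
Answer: -1321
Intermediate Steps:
m(b) = -17 (m(b) = -7 + (-5 - 5) = -7 - 10 = -17)
u = 56 (u = 7*8 = 56)
v(D, J) = -30*D (v(D, J) = (6*(-5))*D = -30*D)
v(u, m(-3)) - 1*(-359) = -30*56 - 1*(-359) = -1680 + 359 = -1321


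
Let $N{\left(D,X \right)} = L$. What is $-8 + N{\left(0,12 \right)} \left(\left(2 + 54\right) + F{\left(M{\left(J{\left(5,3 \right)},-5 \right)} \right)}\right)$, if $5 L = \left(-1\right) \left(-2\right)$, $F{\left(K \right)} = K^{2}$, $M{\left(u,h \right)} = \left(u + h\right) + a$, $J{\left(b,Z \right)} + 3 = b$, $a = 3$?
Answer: $\frac{72}{5} \approx 14.4$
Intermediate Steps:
$J{\left(b,Z \right)} = -3 + b$
$M{\left(u,h \right)} = 3 + h + u$ ($M{\left(u,h \right)} = \left(u + h\right) + 3 = \left(h + u\right) + 3 = 3 + h + u$)
$L = \frac{2}{5}$ ($L = \frac{\left(-1\right) \left(-2\right)}{5} = \frac{1}{5} \cdot 2 = \frac{2}{5} \approx 0.4$)
$N{\left(D,X \right)} = \frac{2}{5}$
$-8 + N{\left(0,12 \right)} \left(\left(2 + 54\right) + F{\left(M{\left(J{\left(5,3 \right)},-5 \right)} \right)}\right) = -8 + \frac{2 \left(\left(2 + 54\right) + \left(3 - 5 + \left(-3 + 5\right)\right)^{2}\right)}{5} = -8 + \frac{2 \left(56 + \left(3 - 5 + 2\right)^{2}\right)}{5} = -8 + \frac{2 \left(56 + 0^{2}\right)}{5} = -8 + \frac{2 \left(56 + 0\right)}{5} = -8 + \frac{2}{5} \cdot 56 = -8 + \frac{112}{5} = \frac{72}{5}$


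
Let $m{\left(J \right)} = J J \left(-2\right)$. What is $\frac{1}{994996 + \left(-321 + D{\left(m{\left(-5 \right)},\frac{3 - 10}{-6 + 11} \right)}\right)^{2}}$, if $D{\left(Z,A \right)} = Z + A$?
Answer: $\frac{25}{28341944} \approx 8.8209 \cdot 10^{-7}$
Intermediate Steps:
$m{\left(J \right)} = - 2 J^{2}$ ($m{\left(J \right)} = J^{2} \left(-2\right) = - 2 J^{2}$)
$D{\left(Z,A \right)} = A + Z$
$\frac{1}{994996 + \left(-321 + D{\left(m{\left(-5 \right)},\frac{3 - 10}{-6 + 11} \right)}\right)^{2}} = \frac{1}{994996 + \left(-321 - \left(50 - \frac{3 - 10}{-6 + 11}\right)\right)^{2}} = \frac{1}{994996 + \left(-321 - \left(50 + \frac{7}{5}\right)\right)^{2}} = \frac{1}{994996 + \left(-321 - \frac{257}{5}\right)^{2}} = \frac{1}{994996 + \left(- \frac{1862}{5}\right)^{2}} = \frac{1}{994996 + \frac{3467044}{25}} = \frac{1}{\frac{28341944}{25}} = \frac{25}{28341944}$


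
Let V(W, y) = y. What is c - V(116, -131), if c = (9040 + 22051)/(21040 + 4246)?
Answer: 3343557/25286 ≈ 132.23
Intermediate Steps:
c = 31091/25286 ≈ 1.2296
c - V(116, -131) = 31091/25286 - 1*(-131) = 31091/25286 + 131 = 3343557/25286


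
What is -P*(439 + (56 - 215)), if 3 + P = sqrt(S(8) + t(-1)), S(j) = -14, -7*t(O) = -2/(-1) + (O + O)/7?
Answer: 840 - 40*I*sqrt(698) ≈ 840.0 - 1056.8*I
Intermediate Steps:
t(O) = -2/7 - 2*O/49 (t(O) = -(-2/(-1) + (O + O)/7)/7 = -(-2*(-1) + (2*O)*(1/7))/7 = -(2 + 2*O/7)/7 = -2/7 - 2*O/49)
P = -3 + I*sqrt(698)/7 (P = -3 + sqrt(-14 + (-2/7 - 2/49*(-1))) = -3 + sqrt(-14 + (-2/7 + 2/49)) = -3 + sqrt(-14 - 12/49) = -3 + sqrt(-698/49) = -3 + I*sqrt(698)/7 ≈ -3.0 + 3.7742*I)
-P*(439 + (56 - 215)) = -(-3 + I*sqrt(698)/7)*(439 + (56 - 215)) = -(-3 + I*sqrt(698)/7)*(439 - 159) = -(-3 + I*sqrt(698)/7)*280 = -(-840 + 40*I*sqrt(698)) = 840 - 40*I*sqrt(698)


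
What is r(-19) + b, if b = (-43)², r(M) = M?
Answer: 1830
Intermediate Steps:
b = 1849
r(-19) + b = -19 + 1849 = 1830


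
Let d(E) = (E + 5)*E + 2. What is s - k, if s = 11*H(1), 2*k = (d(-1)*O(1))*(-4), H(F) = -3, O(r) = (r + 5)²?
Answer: -177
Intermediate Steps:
O(r) = (5 + r)²
d(E) = 2 + E*(5 + E) (d(E) = (5 + E)*E + 2 = E*(5 + E) + 2 = 2 + E*(5 + E))
k = 144 (k = (((2 + (-1)² + 5*(-1))*(5 + 1)²)*(-4))/2 = (((2 + 1 - 5)*6²)*(-4))/2 = (-2*36*(-4))/2 = (-72*(-4))/2 = (½)*288 = 144)
s = -33 (s = 11*(-3) = -33)
s - k = -33 - 1*144 = -33 - 144 = -177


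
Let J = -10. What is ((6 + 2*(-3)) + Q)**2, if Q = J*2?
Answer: 400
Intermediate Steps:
Q = -20 (Q = -10*2 = -20)
((6 + 2*(-3)) + Q)**2 = ((6 + 2*(-3)) - 20)**2 = ((6 - 6) - 20)**2 = (0 - 20)**2 = (-20)**2 = 400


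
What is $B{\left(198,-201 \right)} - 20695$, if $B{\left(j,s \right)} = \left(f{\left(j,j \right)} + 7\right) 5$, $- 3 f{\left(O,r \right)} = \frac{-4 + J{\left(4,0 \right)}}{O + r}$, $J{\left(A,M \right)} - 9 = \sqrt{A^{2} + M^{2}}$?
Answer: $- \frac{2727125}{132} \approx -20660.0$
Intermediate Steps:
$J{\left(A,M \right)} = 9 + \sqrt{A^{2} + M^{2}}$
$f{\left(O,r \right)} = - \frac{3}{O + r}$ ($f{\left(O,r \right)} = - \frac{\left(-4 + \left(9 + \sqrt{4^{2} + 0^{2}}\right)\right) \frac{1}{O + r}}{3} = - \frac{\left(-4 + \left(9 + \sqrt{16 + 0}\right)\right) \frac{1}{O + r}}{3} = - \frac{\left(-4 + \left(9 + \sqrt{16}\right)\right) \frac{1}{O + r}}{3} = - \frac{\left(-4 + \left(9 + 4\right)\right) \frac{1}{O + r}}{3} = - \frac{\left(-4 + 13\right) \frac{1}{O + r}}{3} = - \frac{9 \frac{1}{O + r}}{3} = - \frac{3}{O + r}$)
$B{\left(j,s \right)} = 35 - \frac{15}{2 j}$ ($B{\left(j,s \right)} = \left(- \frac{3}{j + j} + 7\right) 5 = \left(- \frac{3}{2 j} + 7\right) 5 = \left(7 - \frac{3}{2 j}\right) 5 = 35 - \frac{15}{2 j}$)
$B{\left(198,-201 \right)} - 20695 = \left(35 - \frac{15}{2 \cdot 198}\right) - 20695 = \left(35 - \frac{5}{132}\right) - 20695 = \frac{4615}{132} - 20695 = - \frac{2727125}{132}$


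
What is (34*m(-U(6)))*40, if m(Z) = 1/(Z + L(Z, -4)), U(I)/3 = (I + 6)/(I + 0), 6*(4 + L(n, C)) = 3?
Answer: -2720/19 ≈ -143.16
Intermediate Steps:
L(n, C) = -7/2 (L(n, C) = -4 + (1/6)*3 = -4 + 1/2 = -7/2)
U(I) = 3*(6 + I)/I (U(I) = 3*((I + 6)/(I + 0)) = 3*((6 + I)/I) = 3*(6 + I)/I)
m(Z) = 1/(-7/2 + Z) (m(Z) = 1/(Z - 7/2) = 1/(-7/2 + Z))
(34*m(-U(6)))*40 = (34*(2/(-7 + 2*(-(3 + 18/6)))))*40 = (34*(2/(-7 + 2*(-(3 + 18*(1/6))))))*40 = (34*(2/(-7 + 2*(-(3 + 3)))))*40 = (34*(2/(-7 + 2*(-1*6))))*40 = (34*(2/(-7 + 2*(-6))))*40 = (34*(2/(-7 - 12)))*40 = (34*(2/(-19)))*40 = (34*(2*(-1/19)))*40 = (34*(-2/19))*40 = -68/19*40 = -2720/19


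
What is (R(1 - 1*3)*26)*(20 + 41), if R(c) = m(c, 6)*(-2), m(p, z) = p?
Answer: 6344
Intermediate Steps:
R(c) = -2*c (R(c) = c*(-2) = -2*c)
(R(1 - 1*3)*26)*(20 + 41) = (-2*(1 - 1*3)*26)*(20 + 41) = (-2*(1 - 3)*26)*61 = (-2*(-2)*26)*61 = (4*26)*61 = 104*61 = 6344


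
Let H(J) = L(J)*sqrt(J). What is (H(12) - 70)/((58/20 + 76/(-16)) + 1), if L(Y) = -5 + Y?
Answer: 1400/17 - 280*sqrt(3)/17 ≈ 53.825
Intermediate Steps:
H(J) = sqrt(J)*(-5 + J) (H(J) = (-5 + J)*sqrt(J) = sqrt(J)*(-5 + J))
(H(12) - 70)/((58/20 + 76/(-16)) + 1) = (sqrt(12)*(-5 + 12) - 70)/((58/20 + 76/(-16)) + 1) = ((2*sqrt(3))*7 - 70)/((58*(1/20) + 76*(-1/16)) + 1) = (14*sqrt(3) - 70)/((29/10 - 19/4) + 1) = (-70 + 14*sqrt(3))/(-37/20 + 1) = (-70 + 14*sqrt(3))/(-17/20) = (-70 + 14*sqrt(3))*(-20/17) = 1400/17 - 280*sqrt(3)/17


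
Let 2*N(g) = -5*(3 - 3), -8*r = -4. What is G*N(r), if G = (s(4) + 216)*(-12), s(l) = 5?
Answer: 0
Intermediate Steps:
r = ½ (r = -⅛*(-4) = ½ ≈ 0.50000)
N(g) = 0 (N(g) = (-5*(3 - 3))/2 = (-5*0)/2 = (½)*0 = 0)
G = -2652 (G = (5 + 216)*(-12) = 221*(-12) = -2652)
G*N(r) = -2652*0 = 0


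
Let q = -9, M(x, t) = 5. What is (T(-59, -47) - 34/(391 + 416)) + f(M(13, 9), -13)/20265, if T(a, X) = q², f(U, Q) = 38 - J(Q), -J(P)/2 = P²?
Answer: 147141853/1817095 ≈ 80.976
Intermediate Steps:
J(P) = -2*P²
f(U, Q) = 38 + 2*Q² (f(U, Q) = 38 - (-2)*Q² = 38 + 2*Q²)
T(a, X) = 81 (T(a, X) = (-9)² = 81)
(T(-59, -47) - 34/(391 + 416)) + f(M(13, 9), -13)/20265 = (81 - 34/(391 + 416)) + (38 + 2*(-13)²)/20265 = (81 - 34/807) + (38 + 2*169)*(1/20265) = (81 + (1/807)*(-34)) + (38 + 338)*(1/20265) = (81 - 34/807) + 376*(1/20265) = 65333/807 + 376/20265 = 147141853/1817095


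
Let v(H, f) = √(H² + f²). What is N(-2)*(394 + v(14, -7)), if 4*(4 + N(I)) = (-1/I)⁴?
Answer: -50235/32 - 1785*√5/64 ≈ -1632.2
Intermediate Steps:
N(I) = -4 + 1/(4*I⁴) (N(I) = -4 + (-1/I)⁴/4 = -4 + 1/(4*I⁴))
N(-2)*(394 + v(14, -7)) = (-4 + (¼)/(-2)⁴)*(394 + √(14² + (-7)²)) = (-4 + (¼)*(1/16))*(394 + √(196 + 49)) = (-4 + 1/64)*(394 + √245) = -255*(394 + 7*√5)/64 = -50235/32 - 1785*√5/64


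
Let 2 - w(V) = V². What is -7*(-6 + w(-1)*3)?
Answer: 21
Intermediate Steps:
w(V) = 2 - V²
-7*(-6 + w(-1)*3) = -7*(-6 + (2 - 1*(-1)²)*3) = -7*(-6 + (2 - 1*1)*3) = -7*(-6 + (2 - 1)*3) = -7*(-6 + 1*3) = -7*(-6 + 3) = -7*(-3) = 21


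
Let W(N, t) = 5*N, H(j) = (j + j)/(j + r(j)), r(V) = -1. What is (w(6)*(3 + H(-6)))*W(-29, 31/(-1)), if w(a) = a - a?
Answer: 0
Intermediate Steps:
w(a) = 0
H(j) = 2*j/(-1 + j) (H(j) = (j + j)/(j - 1) = (2*j)/(-1 + j) = 2*j/(-1 + j))
(w(6)*(3 + H(-6)))*W(-29, 31/(-1)) = (0*(3 + 2*(-6)/(-1 - 6)))*(5*(-29)) = (0*(3 + 2*(-6)/(-7)))*(-145) = (0*(3 + 2*(-6)*(-1/7)))*(-145) = (0*(3 + 12/7))*(-145) = (0*(33/7))*(-145) = 0*(-145) = 0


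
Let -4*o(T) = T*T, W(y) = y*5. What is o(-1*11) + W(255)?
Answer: 4979/4 ≈ 1244.8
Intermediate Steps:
W(y) = 5*y
o(T) = -T**2/4 (o(T) = -T*T/4 = -T**2/4)
o(-1*11) + W(255) = -(-1*11)**2/4 + 5*255 = -1/4*(-11)**2 + 1275 = -1/4*121 + 1275 = -121/4 + 1275 = 4979/4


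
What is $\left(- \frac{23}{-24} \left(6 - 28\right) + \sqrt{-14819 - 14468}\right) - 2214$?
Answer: $- \frac{26821}{12} + i \sqrt{29287} \approx -2235.1 + 171.13 i$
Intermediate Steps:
$\left(- \frac{23}{-24} \left(6 - 28\right) + \sqrt{-14819 - 14468}\right) - 2214 = \left(\left(-23\right) \left(- \frac{1}{24}\right) \left(-22\right) + \sqrt{-14819 - 14468}\right) - 2214 = \left(\frac{23}{24} \left(-22\right) + \sqrt{-29287}\right) - 2214 = \left(- \frac{253}{12} + i \sqrt{29287}\right) - 2214 = - \frac{26821}{12} + i \sqrt{29287}$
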